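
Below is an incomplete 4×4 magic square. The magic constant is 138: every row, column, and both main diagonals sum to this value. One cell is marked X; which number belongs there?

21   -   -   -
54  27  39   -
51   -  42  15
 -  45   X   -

Row 2: 54 + 27 + 39 + ? = 138, so (2,4) = 18.
From row 3, 138 − (51 + 42 + 15) gives (3,2) = 30.
Column 1 needs 138; the known cells sum to 126, so (4,1) = 12.
Column 2 needs 138; the known cells sum to 102, so (1,2) = 36.
Using main diagonal: 21 + 27 + 42 + ? → (4,4) = 138 − 90 = 48.
Using anti-diagonal: 39 + 30 + 12 + ? → (1,4) = 138 − 81 = 57.
Row 1 needs 138; the known cells sum to 114, so (1,3) = 24.
From row 4, 138 − (12 + 45 + 48) gives (4,3) = 33.

33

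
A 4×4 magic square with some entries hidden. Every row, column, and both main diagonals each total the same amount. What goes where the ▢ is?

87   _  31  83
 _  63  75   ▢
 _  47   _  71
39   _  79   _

Anti-diagonal is complete and sums to 244; that is the magic constant.
Row 1: 87 + 31 + 83 + ? = 244, so (1,2) = 43.
Column 2 must total 244; the given cells sum to 153, so (4,2) = 91.
Column 3: 31 + 75 + 79 + ? = 244, so (3,3) = 59.
Using main diagonal: 87 + 63 + 59 + ? → (4,4) = 244 − 209 = 35.
The remaining cell in row 3 is (3,1) = 244 − 177 = 67.
Column 1 must total 244; the given cells sum to 193, so (2,1) = 51.
The remaining cell in column 4 is (2,4) = 244 − 189 = 55.

55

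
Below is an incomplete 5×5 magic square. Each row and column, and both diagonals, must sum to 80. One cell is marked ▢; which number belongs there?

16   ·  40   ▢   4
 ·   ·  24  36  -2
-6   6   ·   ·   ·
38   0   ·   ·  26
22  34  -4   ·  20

-8

Row 5 needs 80; the known cells sum to 72, so (5,4) = 8.
Column 1 must total 80; the given cells sum to 70, so (2,1) = 10.
Column 5 needs 80; the known cells sum to 48, so (3,5) = 32.
Anti-diagonal must total 80; the given cells sum to 62, so (3,3) = 18.
The remaining cell in row 2 is (2,2) = 80 − 68 = 12.
The remaining cell in row 3 is (3,4) = 80 − 50 = 30.
From column 2, 80 − (12 + 6 + 0 + 34) gives (1,2) = 28.
Column 3 needs 80; the known cells sum to 78, so (4,3) = 2.
Main diagonal needs 80; the known cells sum to 66, so (4,4) = 14.
Row 1 must total 80; the given cells sum to 88, so (1,4) = -8.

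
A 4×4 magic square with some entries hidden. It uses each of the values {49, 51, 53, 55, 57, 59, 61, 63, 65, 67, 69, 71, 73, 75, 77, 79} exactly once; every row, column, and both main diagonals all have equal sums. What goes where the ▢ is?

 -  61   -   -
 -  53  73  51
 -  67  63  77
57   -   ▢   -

The 16 entries sum to 1024, so each line sums to 1024/4 = 256.
The remaining cell in row 2 is (2,1) = 256 − 177 = 79.
Row 3: 67 + 63 + 77 + ? = 256, so (3,1) = 49.
From column 1, 256 − (79 + 49 + 57) gives (1,1) = 71.
The remaining cell in column 2 is (4,2) = 256 − 181 = 75.
From main diagonal, 256 − (71 + 53 + 63) gives (4,4) = 69.
Anti-diagonal: 73 + 67 + 57 + ? = 256, so (1,4) = 59.
Using row 1: 71 + 61 + 59 + ? → (1,3) = 256 − 191 = 65.
Row 4 needs 256; the known cells sum to 201, so (4,3) = 55.

55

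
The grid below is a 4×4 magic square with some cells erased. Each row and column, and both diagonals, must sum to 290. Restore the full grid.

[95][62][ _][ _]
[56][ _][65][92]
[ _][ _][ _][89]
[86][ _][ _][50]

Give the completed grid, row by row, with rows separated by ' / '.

95 62 74 59 / 56 77 65 92 / 53 80 68 89 / 86 71 83 50

Row 2 must total 290; the given cells sum to 213, so (2,2) = 77.
The remaining cell in column 1 is (3,1) = 290 − 237 = 53.
From column 4, 290 − (92 + 89 + 50) gives (1,4) = 59.
The remaining cell in main diagonal is (3,3) = 290 − 222 = 68.
Using anti-diagonal: 59 + 65 + 86 + ? → (3,2) = 290 − 210 = 80.
Row 1 needs 290; the known cells sum to 216, so (1,3) = 74.
The remaining cell in column 2 is (4,2) = 290 − 219 = 71.
Column 3 needs 290; the known cells sum to 207, so (4,3) = 83.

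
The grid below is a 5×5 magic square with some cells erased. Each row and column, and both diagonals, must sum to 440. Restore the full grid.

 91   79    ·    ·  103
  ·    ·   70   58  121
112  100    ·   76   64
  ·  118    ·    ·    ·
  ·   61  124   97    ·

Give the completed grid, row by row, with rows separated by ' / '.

From row 3, 440 − (112 + 100 + 76 + 64) gives (3,3) = 88.
The remaining cell in column 2 is (2,2) = 440 − 358 = 82.
Anti-diagonal must total 440; the given cells sum to 367, so (5,1) = 73.
Using row 2: 82 + 70 + 58 + 121 + ? → (2,1) = 440 − 331 = 109.
Row 5 must total 440; the given cells sum to 355, so (5,5) = 85.
The remaining cell in column 1 is (4,1) = 440 − 385 = 55.
Column 5 must total 440; the given cells sum to 373, so (4,5) = 67.
From main diagonal, 440 − (91 + 82 + 88 + 85) gives (4,4) = 94.
The remaining cell in row 4 is (4,3) = 440 − 334 = 106.
Column 3: 70 + 88 + 106 + 124 + ? = 440, so (1,3) = 52.
The remaining cell in column 4 is (1,4) = 440 − 325 = 115.

91 79 52 115 103 / 109 82 70 58 121 / 112 100 88 76 64 / 55 118 106 94 67 / 73 61 124 97 85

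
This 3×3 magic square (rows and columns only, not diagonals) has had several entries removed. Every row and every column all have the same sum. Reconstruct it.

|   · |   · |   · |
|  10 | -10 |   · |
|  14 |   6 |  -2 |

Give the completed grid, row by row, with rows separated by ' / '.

-6 22 2 / 10 -10 18 / 14 6 -2

Row 3 is already complete: 14 + 6 + -2 = 18, so that is the magic constant.
The remaining cell in row 2 is (2,3) = 18 − 0 = 18.
Using column 1: 10 + 14 + ? → (1,1) = 18 − 24 = -6.
Column 2: -10 + 6 + ? = 18, so (1,2) = 22.
The remaining cell in column 3 is (1,3) = 18 − 16 = 2.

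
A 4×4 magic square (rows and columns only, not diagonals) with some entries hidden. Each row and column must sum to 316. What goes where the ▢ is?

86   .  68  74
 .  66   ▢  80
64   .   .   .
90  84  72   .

94

Row 1 must total 316; the given cells sum to 228, so (1,2) = 88.
Using row 4: 90 + 84 + 72 + ? → (4,4) = 316 − 246 = 70.
Using column 1: 86 + 64 + 90 + ? → (2,1) = 316 − 240 = 76.
Using column 2: 88 + 66 + 84 + ? → (3,2) = 316 − 238 = 78.
Column 4: 74 + 80 + 70 + ? = 316, so (3,4) = 92.
Row 2: 76 + 66 + 80 + ? = 316, so (2,3) = 94.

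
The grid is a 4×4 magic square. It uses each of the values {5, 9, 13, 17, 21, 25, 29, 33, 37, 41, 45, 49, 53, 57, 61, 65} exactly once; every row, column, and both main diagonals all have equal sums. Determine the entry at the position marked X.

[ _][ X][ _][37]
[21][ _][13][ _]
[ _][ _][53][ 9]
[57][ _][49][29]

61

The 16 entries sum to 560, so each line sums to 560/4 = 140.
Row 4 must total 140; the given cells sum to 135, so (4,2) = 5.
Using column 3: 13 + 53 + 49 + ? → (1,3) = 140 − 115 = 25.
The remaining cell in column 4 is (2,4) = 140 − 75 = 65.
Using anti-diagonal: 37 + 13 + 57 + ? → (3,2) = 140 − 107 = 33.
Row 2 must total 140; the given cells sum to 99, so (2,2) = 41.
From row 3, 140 − (33 + 53 + 9) gives (3,1) = 45.
Column 1 must total 140; the given cells sum to 123, so (1,1) = 17.
Column 2 must total 140; the given cells sum to 79, so (1,2) = 61.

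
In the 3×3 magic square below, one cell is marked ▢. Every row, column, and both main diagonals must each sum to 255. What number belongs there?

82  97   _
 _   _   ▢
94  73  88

The remaining cell in row 1 is (1,3) = 255 − 179 = 76.
Column 1 must total 255; the given cells sum to 176, so (2,1) = 79.
Column 2: 97 + 73 + ? = 255, so (2,2) = 85.
From column 3, 255 − (76 + 88) gives (2,3) = 91.

91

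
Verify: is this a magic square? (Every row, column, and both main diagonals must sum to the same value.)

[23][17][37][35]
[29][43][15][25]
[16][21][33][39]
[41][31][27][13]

No — column 1 sums to 109 but row 1 sums to 112.

Row 1: 23 + 17 + 37 + 35 = 112.
Row 2: 29 + 43 + 15 + 25 = 112.
Row 3: 16 + 21 + 33 + 39 = 109.
Row 4: 41 + 31 + 27 + 13 = 112.
Column 1: 23 + 29 + 16 + 41 = 109.
Column 2: 17 + 43 + 21 + 31 = 112.
Column 3: 37 + 15 + 33 + 27 = 112.
Column 4: 35 + 25 + 39 + 13 = 112.
Main diagonal: 23 + 43 + 33 + 13 = 112.
Anti-diagonal: 35 + 15 + 21 + 41 = 112.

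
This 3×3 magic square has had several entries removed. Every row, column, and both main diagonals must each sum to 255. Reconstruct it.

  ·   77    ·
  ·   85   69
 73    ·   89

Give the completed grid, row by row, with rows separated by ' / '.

81 77 97 / 101 85 69 / 73 93 89

From row 2, 255 − (85 + 69) gives (2,1) = 101.
Row 3 needs 255; the known cells sum to 162, so (3,2) = 93.
Column 1 must total 255; the given cells sum to 174, so (1,1) = 81.
From column 3, 255 − (69 + 89) gives (1,3) = 97.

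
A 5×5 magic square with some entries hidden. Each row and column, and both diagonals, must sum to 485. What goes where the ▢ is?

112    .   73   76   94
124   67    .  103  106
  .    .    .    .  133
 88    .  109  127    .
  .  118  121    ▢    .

Row 1 needs 485; the known cells sum to 355, so (1,2) = 130.
Row 2: 124 + 67 + 103 + 106 + ? = 485, so (2,3) = 85.
Using column 3: 73 + 85 + 109 + 121 + ? → (3,3) = 485 − 388 = 97.
From main diagonal, 485 − (112 + 67 + 97 + 127) gives (5,5) = 82.
Using column 5: 94 + 106 + 133 + 82 + ? → (4,5) = 485 − 415 = 70.
Row 4: 88 + 109 + 127 + 70 + ? = 485, so (4,2) = 91.
Column 2 must total 485; the given cells sum to 406, so (3,2) = 79.
Anti-diagonal needs 485; the known cells sum to 385, so (5,1) = 100.
Row 5 must total 485; the given cells sum to 421, so (5,4) = 64.

64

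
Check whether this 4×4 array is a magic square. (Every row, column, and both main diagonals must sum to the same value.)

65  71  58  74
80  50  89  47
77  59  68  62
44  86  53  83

No — column 3 sums to 268 but anti-diagonal sums to 266.

Row 1: 65 + 71 + 58 + 74 = 268.
Row 2: 80 + 50 + 89 + 47 = 266.
Row 3: 77 + 59 + 68 + 62 = 266.
Row 4: 44 + 86 + 53 + 83 = 266.
Column 1: 65 + 80 + 77 + 44 = 266.
Column 2: 71 + 50 + 59 + 86 = 266.
Column 3: 58 + 89 + 68 + 53 = 268.
Column 4: 74 + 47 + 62 + 83 = 266.
Main diagonal: 65 + 50 + 68 + 83 = 266.
Anti-diagonal: 74 + 89 + 59 + 44 = 266.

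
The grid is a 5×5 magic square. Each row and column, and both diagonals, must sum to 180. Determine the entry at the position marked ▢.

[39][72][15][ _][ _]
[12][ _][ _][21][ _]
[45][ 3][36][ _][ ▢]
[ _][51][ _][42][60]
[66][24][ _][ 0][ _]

The remaining cell in column 1 is (4,1) = 180 − 162 = 18.
Column 2 needs 180; the known cells sum to 150, so (2,2) = 30.
Main diagonal must total 180; the given cells sum to 147, so (5,5) = 33.
Using anti-diagonal: 21 + 36 + 51 + 66 + ? → (1,5) = 180 − 174 = 6.
Row 1: 39 + 72 + 15 + 6 + ? = 180, so (1,4) = 48.
From row 4, 180 − (18 + 51 + 42 + 60) gives (4,3) = 9.
Row 5 must total 180; the given cells sum to 123, so (5,3) = 57.
Column 3 needs 180; the known cells sum to 117, so (2,3) = 63.
Using column 4: 48 + 21 + 42 + 0 + ? → (3,4) = 180 − 111 = 69.
Row 2 needs 180; the known cells sum to 126, so (2,5) = 54.
Using row 3: 45 + 3 + 36 + 69 + ? → (3,5) = 180 − 153 = 27.

27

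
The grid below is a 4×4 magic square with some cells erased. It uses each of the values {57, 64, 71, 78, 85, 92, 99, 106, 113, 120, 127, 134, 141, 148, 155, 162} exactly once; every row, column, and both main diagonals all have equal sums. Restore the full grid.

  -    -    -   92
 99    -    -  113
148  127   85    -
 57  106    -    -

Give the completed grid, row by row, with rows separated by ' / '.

134 141 71 92 / 99 64 162 113 / 148 127 85 78 / 57 106 120 155

The 16 entries sum to 1752, so each line sums to 1752/4 = 438.
Row 3 needs 438; the known cells sum to 360, so (3,4) = 78.
Using column 1: 99 + 148 + 57 + ? → (1,1) = 438 − 304 = 134.
Column 4 needs 438; the known cells sum to 283, so (4,4) = 155.
Main diagonal needs 438; the known cells sum to 374, so (2,2) = 64.
Anti-diagonal: 92 + 127 + 57 + ? = 438, so (2,3) = 162.
The remaining cell in row 4 is (4,3) = 438 − 318 = 120.
Column 2: 64 + 127 + 106 + ? = 438, so (1,2) = 141.
Column 3 needs 438; the known cells sum to 367, so (1,3) = 71.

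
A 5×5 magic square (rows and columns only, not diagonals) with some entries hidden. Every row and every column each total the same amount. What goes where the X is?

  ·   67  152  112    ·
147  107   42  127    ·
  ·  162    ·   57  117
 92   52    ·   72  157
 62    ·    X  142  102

82

Column 4 is complete and sums to 510; that is the magic constant.
Row 2 must total 510; the given cells sum to 423, so (2,5) = 87.
Row 4 needs 510; the known cells sum to 373, so (4,3) = 137.
Column 2: 67 + 107 + 162 + 52 + ? = 510, so (5,2) = 122.
Column 5: 87 + 117 + 157 + 102 + ? = 510, so (1,5) = 47.
Row 1 needs 510; the known cells sum to 378, so (1,1) = 132.
Row 5 needs 510; the known cells sum to 428, so (5,3) = 82.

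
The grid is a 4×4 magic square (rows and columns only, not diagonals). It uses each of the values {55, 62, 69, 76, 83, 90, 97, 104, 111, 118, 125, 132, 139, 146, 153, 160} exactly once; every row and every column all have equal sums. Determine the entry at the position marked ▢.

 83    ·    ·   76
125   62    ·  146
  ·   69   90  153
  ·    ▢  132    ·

139

The 16 entries sum to 1720, so each line sums to 1720/4 = 430.
From row 2, 430 − (125 + 62 + 146) gives (2,3) = 97.
Row 3 must total 430; the given cells sum to 312, so (3,1) = 118.
Using column 1: 83 + 125 + 118 + ? → (4,1) = 430 − 326 = 104.
Column 3: 97 + 90 + 132 + ? = 430, so (1,3) = 111.
The remaining cell in column 4 is (4,4) = 430 − 375 = 55.
Using row 1: 83 + 111 + 76 + ? → (1,2) = 430 − 270 = 160.
From row 4, 430 − (104 + 132 + 55) gives (4,2) = 139.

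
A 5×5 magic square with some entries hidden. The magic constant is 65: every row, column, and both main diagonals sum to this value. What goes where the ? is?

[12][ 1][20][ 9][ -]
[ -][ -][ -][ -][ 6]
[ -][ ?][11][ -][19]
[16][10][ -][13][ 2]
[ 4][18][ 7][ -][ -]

Row 1: 12 + 1 + 20 + 9 + ? = 65, so (1,5) = 23.
Using row 4: 16 + 10 + 13 + 2 + ? → (4,3) = 65 − 41 = 24.
From column 3, 65 − (20 + 11 + 24 + 7) gives (2,3) = 3.
The remaining cell in column 5 is (5,5) = 65 − 50 = 15.
From main diagonal, 65 − (12 + 11 + 13 + 15) gives (2,2) = 14.
Anti-diagonal needs 65; the known cells sum to 48, so (2,4) = 17.
Using row 2: 14 + 3 + 17 + 6 + ? → (2,1) = 65 − 40 = 25.
From row 5, 65 − (4 + 18 + 7 + 15) gives (5,4) = 21.
Using column 1: 12 + 25 + 16 + 4 + ? → (3,1) = 65 − 57 = 8.
Column 2 must total 65; the given cells sum to 43, so (3,2) = 22.

22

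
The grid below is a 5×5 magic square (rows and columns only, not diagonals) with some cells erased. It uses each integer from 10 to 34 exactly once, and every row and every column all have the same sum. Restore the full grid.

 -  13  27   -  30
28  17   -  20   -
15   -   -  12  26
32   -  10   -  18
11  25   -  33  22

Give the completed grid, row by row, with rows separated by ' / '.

24 13 27 16 30 / 28 17 31 20 14 / 15 34 23 12 26 / 32 21 10 29 18 / 11 25 19 33 22

The entries are 10 through 34, which sum to 550, so each line sums to 550/5 = 110.
Using row 5: 11 + 25 + 33 + 22 + ? → (5,3) = 110 − 91 = 19.
Column 1 must total 110; the given cells sum to 86, so (1,1) = 24.
Column 5 needs 110; the known cells sum to 96, so (2,5) = 14.
From row 1, 110 − (24 + 13 + 27 + 30) gives (1,4) = 16.
Row 2: 28 + 17 + 20 + 14 + ? = 110, so (2,3) = 31.
Using column 3: 27 + 31 + 10 + 19 + ? → (3,3) = 110 − 87 = 23.
Column 4 needs 110; the known cells sum to 81, so (4,4) = 29.
From row 3, 110 − (15 + 23 + 12 + 26) gives (3,2) = 34.
From row 4, 110 − (32 + 10 + 29 + 18) gives (4,2) = 21.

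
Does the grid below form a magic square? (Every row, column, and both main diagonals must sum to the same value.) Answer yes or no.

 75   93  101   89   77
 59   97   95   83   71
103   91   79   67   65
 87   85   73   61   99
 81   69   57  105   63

Row 1: 75 + 93 + 101 + 89 + 77 = 435.
Row 2: 59 + 97 + 95 + 83 + 71 = 405.
Row 3: 103 + 91 + 79 + 67 + 65 = 405.
Row 4: 87 + 85 + 73 + 61 + 99 = 405.
Row 5: 81 + 69 + 57 + 105 + 63 = 375.
Column 1: 75 + 59 + 103 + 87 + 81 = 405.
Column 2: 93 + 97 + 91 + 85 + 69 = 435.
Column 3: 101 + 95 + 79 + 73 + 57 = 405.
Column 4: 89 + 83 + 67 + 61 + 105 = 405.
Column 5: 77 + 71 + 65 + 99 + 63 = 375.
Main diagonal: 75 + 97 + 79 + 61 + 63 = 375.
Anti-diagonal: 77 + 83 + 79 + 85 + 81 = 405.

No — column 4 sums to 405 but row 5 sums to 375.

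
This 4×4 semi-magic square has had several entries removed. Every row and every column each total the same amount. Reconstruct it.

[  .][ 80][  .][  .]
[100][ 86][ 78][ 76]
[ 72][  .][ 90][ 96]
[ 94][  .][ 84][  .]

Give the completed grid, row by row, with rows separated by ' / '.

74 80 88 98 / 100 86 78 76 / 72 82 90 96 / 94 92 84 70

Row 2 is already complete: 100 + 86 + 78 + 76 = 340, so that is the magic constant.
Row 3 needs 340; the known cells sum to 258, so (3,2) = 82.
The remaining cell in column 1 is (1,1) = 340 − 266 = 74.
The remaining cell in column 2 is (4,2) = 340 − 248 = 92.
The remaining cell in column 3 is (1,3) = 340 − 252 = 88.
Row 1: 74 + 80 + 88 + ? = 340, so (1,4) = 98.
Row 4: 94 + 92 + 84 + ? = 340, so (4,4) = 70.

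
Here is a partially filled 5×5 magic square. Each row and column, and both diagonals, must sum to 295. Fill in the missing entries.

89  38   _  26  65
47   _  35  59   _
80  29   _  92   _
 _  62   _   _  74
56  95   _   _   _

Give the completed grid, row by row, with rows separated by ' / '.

Using row 1: 89 + 38 + 26 + 65 + ? → (1,3) = 295 − 218 = 77.
Column 1 must total 295; the given cells sum to 272, so (4,1) = 23.
Column 2: 38 + 29 + 62 + 95 + ? = 295, so (2,2) = 71.
Anti-diagonal must total 295; the given cells sum to 242, so (3,3) = 53.
From row 2, 295 − (47 + 71 + 35 + 59) gives (2,5) = 83.
Row 3 must total 295; the given cells sum to 254, so (3,5) = 41.
Column 5: 65 + 83 + 41 + 74 + ? = 295, so (5,5) = 32.
Main diagonal must total 295; the given cells sum to 245, so (4,4) = 50.
Row 4: 23 + 62 + 50 + 74 + ? = 295, so (4,3) = 86.
Column 3 must total 295; the given cells sum to 251, so (5,3) = 44.
Column 4: 26 + 59 + 92 + 50 + ? = 295, so (5,4) = 68.

89 38 77 26 65 / 47 71 35 59 83 / 80 29 53 92 41 / 23 62 86 50 74 / 56 95 44 68 32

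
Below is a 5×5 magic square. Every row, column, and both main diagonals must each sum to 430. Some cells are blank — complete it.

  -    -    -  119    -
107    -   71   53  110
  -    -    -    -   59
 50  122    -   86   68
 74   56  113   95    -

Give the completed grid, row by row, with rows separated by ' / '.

83 65 62 119 101 / 107 89 71 53 110 / 116 98 80 77 59 / 50 122 104 86 68 / 74 56 113 95 92

From row 2, 430 − (107 + 71 + 53 + 110) gives (2,2) = 89.
Row 4: 50 + 122 + 86 + 68 + ? = 430, so (4,3) = 104.
Row 5: 74 + 56 + 113 + 95 + ? = 430, so (5,5) = 92.
From column 4, 430 − (119 + 53 + 86 + 95) gives (3,4) = 77.
The remaining cell in column 5 is (1,5) = 430 − 329 = 101.
Using anti-diagonal: 101 + 53 + 122 + 74 + ? → (3,3) = 430 − 350 = 80.
Column 3 must total 430; the given cells sum to 368, so (1,3) = 62.
From main diagonal, 430 − (89 + 80 + 86 + 92) gives (1,1) = 83.
The remaining cell in row 1 is (1,2) = 430 − 365 = 65.
Column 1 must total 430; the given cells sum to 314, so (3,1) = 116.
The remaining cell in column 2 is (3,2) = 430 − 332 = 98.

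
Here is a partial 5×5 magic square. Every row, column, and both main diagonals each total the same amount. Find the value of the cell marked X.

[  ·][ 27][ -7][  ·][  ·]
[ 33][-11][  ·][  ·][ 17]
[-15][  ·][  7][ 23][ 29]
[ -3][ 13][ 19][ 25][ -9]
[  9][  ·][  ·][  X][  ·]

Row 4 is complete and sums to 45; that is the magic constant.
Row 3 must total 45; the given cells sum to 44, so (3,2) = 1.
Using column 1: 33 + (-15) + (-3) + 9 + ? → (1,1) = 45 − 24 = 21.
From column 2, 45 − (27 + (-11) + 1 + 13) gives (5,2) = 15.
Main diagonal must total 45; the given cells sum to 42, so (5,5) = 3.
Using column 5: 17 + 29 + (-9) + 3 + ? → (1,5) = 45 − 40 = 5.
Using anti-diagonal: 5 + 7 + 13 + 9 + ? → (2,4) = 45 − 34 = 11.
Row 1 needs 45; the known cells sum to 46, so (1,4) = -1.
Row 2 must total 45; the given cells sum to 50, so (2,3) = -5.
From column 3, 45 − (-7 + (-5) + 7 + 19) gives (5,3) = 31.
The remaining cell in column 4 is (5,4) = 45 − 58 = -13.

-13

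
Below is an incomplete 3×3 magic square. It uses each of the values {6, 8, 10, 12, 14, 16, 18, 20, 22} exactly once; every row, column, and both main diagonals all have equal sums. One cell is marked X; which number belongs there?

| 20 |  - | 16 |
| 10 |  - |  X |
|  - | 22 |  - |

The 9 entries sum to 126, so each line sums to 126/3 = 42.
Row 1 must total 42; the given cells sum to 36, so (1,2) = 6.
From column 1, 42 − (20 + 10) gives (3,1) = 12.
Using column 2: 6 + 22 + ? → (2,2) = 42 − 28 = 14.
Main diagonal: 20 + 14 + ? = 42, so (3,3) = 8.
Using row 2: 10 + 14 + ? → (2,3) = 42 − 24 = 18.

18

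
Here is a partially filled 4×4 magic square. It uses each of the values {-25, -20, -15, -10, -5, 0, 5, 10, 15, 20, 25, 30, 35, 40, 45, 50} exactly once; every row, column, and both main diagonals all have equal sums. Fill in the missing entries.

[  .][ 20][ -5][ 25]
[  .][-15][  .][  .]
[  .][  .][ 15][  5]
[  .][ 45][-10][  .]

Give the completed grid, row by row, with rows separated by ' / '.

10 20 -5 25 / 35 -15 50 -20 / 30 0 15 5 / -25 45 -10 40

The 16 entries sum to 200, so each line sums to 200/4 = 50.
From row 1, 50 − (20 + (-5) + 25) gives (1,1) = 10.
Column 2: 20 + (-15) + 45 + ? = 50, so (3,2) = 0.
Column 3 needs 50; the known cells sum to 0, so (2,3) = 50.
The remaining cell in main diagonal is (4,4) = 50 − 10 = 40.
From anti-diagonal, 50 − (25 + 50 + 0) gives (4,1) = -25.
Row 3 must total 50; the given cells sum to 20, so (3,1) = 30.
The remaining cell in column 1 is (2,1) = 50 − 15 = 35.
From column 4, 50 − (25 + 5 + 40) gives (2,4) = -20.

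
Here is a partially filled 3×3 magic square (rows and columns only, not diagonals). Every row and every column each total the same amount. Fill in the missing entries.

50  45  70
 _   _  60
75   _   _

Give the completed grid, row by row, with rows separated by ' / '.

50 45 70 / 40 65 60 / 75 55 35

Row 1 is already complete: 50 + 45 + 70 = 165, so that is the magic constant.
Column 1 must total 165; the given cells sum to 125, so (2,1) = 40.
The remaining cell in column 3 is (3,3) = 165 − 130 = 35.
The remaining cell in row 2 is (2,2) = 165 − 100 = 65.
Row 3 needs 165; the known cells sum to 110, so (3,2) = 55.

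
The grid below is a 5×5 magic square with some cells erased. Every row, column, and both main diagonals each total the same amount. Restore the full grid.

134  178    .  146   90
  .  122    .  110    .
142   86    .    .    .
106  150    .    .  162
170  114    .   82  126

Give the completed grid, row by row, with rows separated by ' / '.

Column 2 is already complete: 178 + 122 + 86 + 150 + 114 = 650, so that is the magic constant.
Using row 1: 134 + 178 + 146 + 90 + ? → (1,3) = 650 − 548 = 102.
Using row 5: 170 + 114 + 82 + 126 + ? → (5,3) = 650 − 492 = 158.
From column 1, 650 − (134 + 142 + 106 + 170) gives (2,1) = 98.
Anti-diagonal needs 650; the known cells sum to 520, so (3,3) = 130.
From main diagonal, 650 − (134 + 122 + 130 + 126) gives (4,4) = 138.
From row 4, 650 − (106 + 150 + 138 + 162) gives (4,3) = 94.
Column 3 must total 650; the given cells sum to 484, so (2,3) = 166.
Column 4 needs 650; the known cells sum to 476, so (3,4) = 174.
From row 2, 650 − (98 + 122 + 166 + 110) gives (2,5) = 154.
Row 3: 142 + 86 + 130 + 174 + ? = 650, so (3,5) = 118.

134 178 102 146 90 / 98 122 166 110 154 / 142 86 130 174 118 / 106 150 94 138 162 / 170 114 158 82 126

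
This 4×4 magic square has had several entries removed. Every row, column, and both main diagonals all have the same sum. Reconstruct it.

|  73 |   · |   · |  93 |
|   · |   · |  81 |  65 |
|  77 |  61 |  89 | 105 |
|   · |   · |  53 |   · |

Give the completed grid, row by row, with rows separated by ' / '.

73 57 109 93 / 85 101 81 65 / 77 61 89 105 / 97 113 53 69

Row 3 is already complete: 77 + 61 + 89 + 105 = 332, so that is the magic constant.
From column 3, 332 − (81 + 89 + 53) gives (1,3) = 109.
From column 4, 332 − (93 + 65 + 105) gives (4,4) = 69.
Main diagonal: 73 + 89 + 69 + ? = 332, so (2,2) = 101.
Anti-diagonal needs 332; the known cells sum to 235, so (4,1) = 97.
The remaining cell in row 1 is (1,2) = 332 − 275 = 57.
The remaining cell in row 2 is (2,1) = 332 − 247 = 85.
Row 4 needs 332; the known cells sum to 219, so (4,2) = 113.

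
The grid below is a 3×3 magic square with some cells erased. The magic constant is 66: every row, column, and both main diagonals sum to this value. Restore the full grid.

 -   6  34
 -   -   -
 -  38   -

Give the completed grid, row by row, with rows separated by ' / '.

26 6 34 / 30 22 14 / 10 38 18

Using row 1: 6 + 34 + ? → (1,1) = 66 − 40 = 26.
Column 2 must total 66; the given cells sum to 44, so (2,2) = 22.
From main diagonal, 66 − (26 + 22) gives (3,3) = 18.
Anti-diagonal needs 66; the known cells sum to 56, so (3,1) = 10.
Using column 1: 26 + 10 + ? → (2,1) = 66 − 36 = 30.
Column 3: 34 + 18 + ? = 66, so (2,3) = 14.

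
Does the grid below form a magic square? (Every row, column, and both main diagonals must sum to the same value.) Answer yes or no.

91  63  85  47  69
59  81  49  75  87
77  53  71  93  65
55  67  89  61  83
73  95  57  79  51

No — row 2 sums to 351 but anti-diagonal sums to 355.

Row 1: 91 + 63 + 85 + 47 + 69 = 355.
Row 2: 59 + 81 + 49 + 75 + 87 = 351.
Row 3: 77 + 53 + 71 + 93 + 65 = 359.
Row 4: 55 + 67 + 89 + 61 + 83 = 355.
Row 5: 73 + 95 + 57 + 79 + 51 = 355.
Column 1: 91 + 59 + 77 + 55 + 73 = 355.
Column 2: 63 + 81 + 53 + 67 + 95 = 359.
Column 3: 85 + 49 + 71 + 89 + 57 = 351.
Column 4: 47 + 75 + 93 + 61 + 79 = 355.
Column 5: 69 + 87 + 65 + 83 + 51 = 355.
Main diagonal: 91 + 81 + 71 + 61 + 51 = 355.
Anti-diagonal: 69 + 75 + 71 + 67 + 73 = 355.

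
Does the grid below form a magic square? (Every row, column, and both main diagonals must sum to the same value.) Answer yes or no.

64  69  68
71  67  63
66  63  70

Row 1: 64 + 69 + 68 = 201.
Row 2: 71 + 67 + 63 = 201.
Row 3: 66 + 63 + 70 = 199.
Column 1: 64 + 71 + 66 = 201.
Column 2: 69 + 67 + 63 = 199.
Column 3: 68 + 63 + 70 = 201.
Main diagonal: 64 + 67 + 70 = 201.
Anti-diagonal: 68 + 67 + 66 = 201.

No — row 1 sums to 201 but row 3 sums to 199.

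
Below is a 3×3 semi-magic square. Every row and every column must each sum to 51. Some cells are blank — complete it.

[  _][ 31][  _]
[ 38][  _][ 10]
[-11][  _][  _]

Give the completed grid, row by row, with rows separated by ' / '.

Row 2 must total 51; the given cells sum to 48, so (2,2) = 3.
Using column 1: 38 + (-11) + ? → (1,1) = 51 − 27 = 24.
From column 2, 51 − (31 + 3) gives (3,2) = 17.
Row 1 needs 51; the known cells sum to 55, so (1,3) = -4.
Row 3 must total 51; the given cells sum to 6, so (3,3) = 45.

24 31 -4 / 38 3 10 / -11 17 45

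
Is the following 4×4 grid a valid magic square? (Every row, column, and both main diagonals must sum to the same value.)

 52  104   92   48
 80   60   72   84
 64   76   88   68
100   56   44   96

Yes

Row 1: 52 + 104 + 92 + 48 = 296.
Row 2: 80 + 60 + 72 + 84 = 296.
Row 3: 64 + 76 + 88 + 68 = 296.
Row 4: 100 + 56 + 44 + 96 = 296.
Column 1: 52 + 80 + 64 + 100 = 296.
Column 2: 104 + 60 + 76 + 56 = 296.
Column 3: 92 + 72 + 88 + 44 = 296.
Column 4: 48 + 84 + 68 + 96 = 296.
Main diagonal: 52 + 60 + 88 + 96 = 296.
Anti-diagonal: 48 + 72 + 76 + 100 = 296.
All lines sum to 296.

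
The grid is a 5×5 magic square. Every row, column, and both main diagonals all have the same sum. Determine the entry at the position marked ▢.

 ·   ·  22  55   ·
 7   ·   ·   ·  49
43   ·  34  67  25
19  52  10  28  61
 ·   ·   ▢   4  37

46

Row 4 is complete and sums to 170; that is the magic constant.
From row 3, 170 − (43 + 34 + 67 + 25) gives (3,2) = 1.
Column 4: 55 + 67 + 28 + 4 + ? = 170, so (2,4) = 16.
Column 5 needs 170; the known cells sum to 172, so (1,5) = -2.
Anti-diagonal must total 170; the given cells sum to 100, so (5,1) = 70.
Using column 1: 7 + 43 + 19 + 70 + ? → (1,1) = 170 − 139 = 31.
Using main diagonal: 31 + 34 + 28 + 37 + ? → (2,2) = 170 − 130 = 40.
Using row 1: 31 + 22 + 55 + (-2) + ? → (1,2) = 170 − 106 = 64.
Row 2 must total 170; the given cells sum to 112, so (2,3) = 58.
Column 2: 64 + 40 + 1 + 52 + ? = 170, so (5,2) = 13.
The remaining cell in column 3 is (5,3) = 170 − 124 = 46.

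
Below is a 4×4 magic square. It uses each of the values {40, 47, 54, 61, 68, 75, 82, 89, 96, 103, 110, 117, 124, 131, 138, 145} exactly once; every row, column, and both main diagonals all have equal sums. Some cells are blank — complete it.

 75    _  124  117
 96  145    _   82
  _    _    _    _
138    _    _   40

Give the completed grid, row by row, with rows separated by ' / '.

75 54 124 117 / 96 145 47 82 / 61 68 110 131 / 138 103 89 40

The 16 entries sum to 1480, so each line sums to 1480/4 = 370.
From row 1, 370 − (75 + 124 + 117) gives (1,2) = 54.
From row 2, 370 − (96 + 145 + 82) gives (2,3) = 47.
The remaining cell in column 1 is (3,1) = 370 − 309 = 61.
Column 4 needs 370; the known cells sum to 239, so (3,4) = 131.
From main diagonal, 370 − (75 + 145 + 40) gives (3,3) = 110.
Anti-diagonal needs 370; the known cells sum to 302, so (3,2) = 68.
Using column 2: 54 + 145 + 68 + ? → (4,2) = 370 − 267 = 103.
From column 3, 370 − (124 + 47 + 110) gives (4,3) = 89.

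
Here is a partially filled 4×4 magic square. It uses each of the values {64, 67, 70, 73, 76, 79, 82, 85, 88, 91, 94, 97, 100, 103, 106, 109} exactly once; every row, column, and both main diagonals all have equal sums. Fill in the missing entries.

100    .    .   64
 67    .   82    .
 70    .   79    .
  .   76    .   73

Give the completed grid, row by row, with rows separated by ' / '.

100 85 97 64 / 67 94 82 103 / 70 91 79 106 / 109 76 88 73

The 16 entries sum to 1384, so each line sums to 1384/4 = 346.
Column 1 must total 346; the given cells sum to 237, so (4,1) = 109.
Main diagonal: 100 + 79 + 73 + ? = 346, so (2,2) = 94.
Using anti-diagonal: 64 + 82 + 109 + ? → (3,2) = 346 − 255 = 91.
Row 2: 67 + 94 + 82 + ? = 346, so (2,4) = 103.
The remaining cell in row 3 is (3,4) = 346 − 240 = 106.
Row 4 must total 346; the given cells sum to 258, so (4,3) = 88.
Column 2 must total 346; the given cells sum to 261, so (1,2) = 85.
From column 3, 346 − (82 + 79 + 88) gives (1,3) = 97.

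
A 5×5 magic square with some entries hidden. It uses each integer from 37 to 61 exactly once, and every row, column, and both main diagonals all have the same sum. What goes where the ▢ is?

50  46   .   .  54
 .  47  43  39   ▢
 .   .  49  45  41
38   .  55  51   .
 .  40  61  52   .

The entries are 37 through 61, which sum to 1225, so each line sums to 1225/5 = 245.
Column 3 must total 245; the given cells sum to 208, so (1,3) = 37.
The remaining cell in column 4 is (1,4) = 245 − 187 = 58.
From main diagonal, 245 − (50 + 47 + 49 + 51) gives (5,5) = 48.
Row 5 needs 245; the known cells sum to 201, so (5,1) = 44.
The remaining cell in anti-diagonal is (4,2) = 245 − 186 = 59.
Row 4 needs 245; the known cells sum to 203, so (4,5) = 42.
Using column 2: 46 + 47 + 59 + 40 + ? → (3,2) = 245 − 192 = 53.
Column 5: 54 + 41 + 42 + 48 + ? = 245, so (2,5) = 60.

60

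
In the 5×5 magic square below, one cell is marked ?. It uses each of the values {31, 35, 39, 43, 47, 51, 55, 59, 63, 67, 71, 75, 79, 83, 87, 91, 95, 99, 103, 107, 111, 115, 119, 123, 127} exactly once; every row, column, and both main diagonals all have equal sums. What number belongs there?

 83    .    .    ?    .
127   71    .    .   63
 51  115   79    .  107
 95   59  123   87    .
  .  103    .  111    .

The 25 entries sum to 1975, so each line sums to 1975/5 = 395.
Row 3: 51 + 115 + 79 + 107 + ? = 395, so (3,4) = 43.
The remaining cell in row 4 is (4,5) = 395 − 364 = 31.
Column 1 must total 395; the given cells sum to 356, so (5,1) = 39.
The remaining cell in column 2 is (1,2) = 395 − 348 = 47.
From main diagonal, 395 − (83 + 71 + 79 + 87) gives (5,5) = 75.
Row 5: 39 + 103 + 111 + 75 + ? = 395, so (5,3) = 67.
Column 5 needs 395; the known cells sum to 276, so (1,5) = 119.
Anti-diagonal must total 395; the given cells sum to 296, so (2,4) = 99.
From row 2, 395 − (127 + 71 + 99 + 63) gives (2,3) = 35.
Using column 3: 35 + 79 + 123 + 67 + ? → (1,3) = 395 − 304 = 91.
Column 4: 99 + 43 + 87 + 111 + ? = 395, so (1,4) = 55.

55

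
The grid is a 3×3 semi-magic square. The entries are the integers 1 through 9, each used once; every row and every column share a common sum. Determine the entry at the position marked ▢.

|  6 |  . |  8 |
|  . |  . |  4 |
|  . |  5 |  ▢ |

The entries are 1 through 9, which sum to 45, so each line sums to 45/3 = 15.
Row 1: 6 + 8 + ? = 15, so (1,2) = 1.
Column 2: 1 + 5 + ? = 15, so (2,2) = 9.
Column 3: 8 + 4 + ? = 15, so (3,3) = 3.

3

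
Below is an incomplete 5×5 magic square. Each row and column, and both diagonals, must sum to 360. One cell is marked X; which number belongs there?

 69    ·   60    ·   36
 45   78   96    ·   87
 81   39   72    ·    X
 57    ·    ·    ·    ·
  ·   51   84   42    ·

63

The remaining cell in row 2 is (2,4) = 360 − 306 = 54.
Column 1 must total 360; the given cells sum to 252, so (5,1) = 108.
The remaining cell in column 3 is (4,3) = 360 − 312 = 48.
From anti-diagonal, 360 − (36 + 54 + 72 + 108) gives (4,2) = 90.
Row 5 must total 360; the given cells sum to 285, so (5,5) = 75.
Column 2 needs 360; the known cells sum to 258, so (1,2) = 102.
Main diagonal must total 360; the given cells sum to 294, so (4,4) = 66.
Row 1 needs 360; the known cells sum to 267, so (1,4) = 93.
Row 4 needs 360; the known cells sum to 261, so (4,5) = 99.
Column 4 must total 360; the given cells sum to 255, so (3,4) = 105.
Using column 5: 36 + 87 + 99 + 75 + ? → (3,5) = 360 − 297 = 63.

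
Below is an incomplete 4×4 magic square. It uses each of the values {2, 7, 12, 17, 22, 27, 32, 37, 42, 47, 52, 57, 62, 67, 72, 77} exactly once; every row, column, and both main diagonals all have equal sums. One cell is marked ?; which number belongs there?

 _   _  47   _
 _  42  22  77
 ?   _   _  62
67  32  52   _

2

The 16 entries sum to 632, so each line sums to 632/4 = 158.
Row 2 must total 158; the given cells sum to 141, so (2,1) = 17.
Row 4: 67 + 32 + 52 + ? = 158, so (4,4) = 7.
Column 3: 47 + 22 + 52 + ? = 158, so (3,3) = 37.
Column 4 needs 158; the known cells sum to 146, so (1,4) = 12.
Main diagonal must total 158; the given cells sum to 86, so (1,1) = 72.
Anti-diagonal: 12 + 22 + 67 + ? = 158, so (3,2) = 57.
Row 1: 72 + 47 + 12 + ? = 158, so (1,2) = 27.
Row 3 needs 158; the known cells sum to 156, so (3,1) = 2.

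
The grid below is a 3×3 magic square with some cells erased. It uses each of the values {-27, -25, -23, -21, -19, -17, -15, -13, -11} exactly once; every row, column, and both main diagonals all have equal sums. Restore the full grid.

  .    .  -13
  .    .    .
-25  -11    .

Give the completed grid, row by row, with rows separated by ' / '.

The 9 entries sum to -171, so each line sums to -171/3 = -57.
From row 3, -57 − (-25 + (-11)) gives (3,3) = -21.
Column 3 must total -57; the given cells sum to -34, so (2,3) = -23.
Anti-diagonal: -13 + (-25) + ? = -57, so (2,2) = -19.
Using row 2: -19 + (-23) + ? → (2,1) = -57 − (-42) = -15.
The remaining cell in column 1 is (1,1) = -57 − (-40) = -17.
Using column 2: -19 + (-11) + ? → (1,2) = -57 − (-30) = -27.

-17 -27 -13 / -15 -19 -23 / -25 -11 -21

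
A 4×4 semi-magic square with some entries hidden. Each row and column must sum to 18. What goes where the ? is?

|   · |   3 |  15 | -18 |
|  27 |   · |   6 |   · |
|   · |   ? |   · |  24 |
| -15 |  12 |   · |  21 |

Using row 1: 3 + 15 + (-18) + ? → (1,1) = 18 − 0 = 18.
From row 4, 18 − (-15 + 12 + 21) gives (4,3) = 0.
From column 1, 18 − (18 + 27 + (-15)) gives (3,1) = -12.
Using column 3: 15 + 6 + 0 + ? → (3,3) = 18 − 21 = -3.
Column 4 needs 18; the known cells sum to 27, so (2,4) = -9.
Using row 2: 27 + 6 + (-9) + ? → (2,2) = 18 − 24 = -6.
From row 3, 18 − (-12 + (-3) + 24) gives (3,2) = 9.

9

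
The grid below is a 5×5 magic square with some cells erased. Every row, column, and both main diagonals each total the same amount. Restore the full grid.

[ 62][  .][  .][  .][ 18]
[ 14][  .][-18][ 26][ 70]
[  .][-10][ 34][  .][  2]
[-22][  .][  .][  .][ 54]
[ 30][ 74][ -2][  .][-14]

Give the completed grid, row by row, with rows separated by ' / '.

Column 5 is already complete: 18 + 70 + 2 + 54 + -14 = 130, so that is the magic constant.
The remaining cell in row 2 is (2,2) = 130 − 92 = 38.
The remaining cell in row 5 is (5,4) = 130 − 88 = 42.
Column 1 must total 130; the given cells sum to 84, so (3,1) = 46.
From main diagonal, 130 − (62 + 38 + 34 + (-14)) gives (4,4) = 10.
Anti-diagonal must total 130; the given cells sum to 108, so (4,2) = 22.
Row 3 needs 130; the known cells sum to 72, so (3,4) = 58.
Row 4 needs 130; the known cells sum to 64, so (4,3) = 66.
The remaining cell in column 2 is (1,2) = 130 − 124 = 6.
The remaining cell in column 3 is (1,3) = 130 − 80 = 50.
From column 4, 130 − (26 + 58 + 10 + 42) gives (1,4) = -6.

62 6 50 -6 18 / 14 38 -18 26 70 / 46 -10 34 58 2 / -22 22 66 10 54 / 30 74 -2 42 -14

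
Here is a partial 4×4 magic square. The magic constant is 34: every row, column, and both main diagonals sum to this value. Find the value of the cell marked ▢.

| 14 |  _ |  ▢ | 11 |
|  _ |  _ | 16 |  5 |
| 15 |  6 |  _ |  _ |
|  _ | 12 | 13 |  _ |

2

Anti-diagonal needs 34; the known cells sum to 33, so (4,1) = 1.
Row 4 needs 34; the known cells sum to 26, so (4,4) = 8.
From column 1, 34 − (14 + 15 + 1) gives (2,1) = 4.
The remaining cell in column 4 is (3,4) = 34 − 24 = 10.
Row 2 must total 34; the given cells sum to 25, so (2,2) = 9.
Row 3 needs 34; the known cells sum to 31, so (3,3) = 3.
Column 2: 9 + 6 + 12 + ? = 34, so (1,2) = 7.
Column 3: 16 + 3 + 13 + ? = 34, so (1,3) = 2.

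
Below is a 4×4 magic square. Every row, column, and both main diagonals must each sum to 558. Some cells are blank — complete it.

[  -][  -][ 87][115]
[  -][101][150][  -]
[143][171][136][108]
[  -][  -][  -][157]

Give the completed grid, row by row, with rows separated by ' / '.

164 192 87 115 / 129 101 150 178 / 143 171 136 108 / 122 94 185 157

Using column 3: 87 + 150 + 136 + ? → (4,3) = 558 − 373 = 185.
The remaining cell in column 4 is (2,4) = 558 − 380 = 178.
Main diagonal must total 558; the given cells sum to 394, so (1,1) = 164.
Using anti-diagonal: 115 + 150 + 171 + ? → (4,1) = 558 − 436 = 122.
Row 1 needs 558; the known cells sum to 366, so (1,2) = 192.
Using row 2: 101 + 150 + 178 + ? → (2,1) = 558 − 429 = 129.
The remaining cell in row 4 is (4,2) = 558 − 464 = 94.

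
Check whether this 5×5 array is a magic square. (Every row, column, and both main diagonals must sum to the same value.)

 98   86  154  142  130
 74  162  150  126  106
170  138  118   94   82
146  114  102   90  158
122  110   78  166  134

No — anti-diagonal sums to 610 but column 4 sums to 618.

Row 1: 98 + 86 + 154 + 142 + 130 = 610.
Row 2: 74 + 162 + 150 + 126 + 106 = 618.
Row 3: 170 + 138 + 118 + 94 + 82 = 602.
Row 4: 146 + 114 + 102 + 90 + 158 = 610.
Row 5: 122 + 110 + 78 + 166 + 134 = 610.
Column 1: 98 + 74 + 170 + 146 + 122 = 610.
Column 2: 86 + 162 + 138 + 114 + 110 = 610.
Column 3: 154 + 150 + 118 + 102 + 78 = 602.
Column 4: 142 + 126 + 94 + 90 + 166 = 618.
Column 5: 130 + 106 + 82 + 158 + 134 = 610.
Main diagonal: 98 + 162 + 118 + 90 + 134 = 602.
Anti-diagonal: 130 + 126 + 118 + 114 + 122 = 610.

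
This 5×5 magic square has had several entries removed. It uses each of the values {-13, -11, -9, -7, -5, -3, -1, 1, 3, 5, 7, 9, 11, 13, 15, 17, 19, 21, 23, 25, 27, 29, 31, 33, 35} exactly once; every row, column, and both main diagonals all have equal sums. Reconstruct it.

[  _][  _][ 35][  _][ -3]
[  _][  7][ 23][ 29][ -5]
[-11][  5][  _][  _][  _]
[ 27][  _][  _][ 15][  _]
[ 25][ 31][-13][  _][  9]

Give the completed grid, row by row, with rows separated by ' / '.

The 25 entries sum to 275, so each line sums to 275/5 = 55.
Row 2 needs 55; the known cells sum to 54, so (2,1) = 1.
Row 5: 25 + 31 + (-13) + 9 + ? = 55, so (5,4) = 3.
Using column 1: 1 + (-11) + 27 + 25 + ? → (1,1) = 55 − 42 = 13.
Using main diagonal: 13 + 7 + 15 + 9 + ? → (3,3) = 55 − 44 = 11.
Anti-diagonal must total 55; the given cells sum to 62, so (4,2) = -7.
Column 2: 7 + 5 + (-7) + 31 + ? = 55, so (1,2) = 19.
Column 3 needs 55; the known cells sum to 56, so (4,3) = -1.
Row 1 needs 55; the known cells sum to 64, so (1,4) = -9.
Row 4 needs 55; the known cells sum to 34, so (4,5) = 21.
The remaining cell in column 4 is (3,4) = 55 − 38 = 17.
From column 5, 55 − (-3 + (-5) + 21 + 9) gives (3,5) = 33.

13 19 35 -9 -3 / 1 7 23 29 -5 / -11 5 11 17 33 / 27 -7 -1 15 21 / 25 31 -13 3 9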